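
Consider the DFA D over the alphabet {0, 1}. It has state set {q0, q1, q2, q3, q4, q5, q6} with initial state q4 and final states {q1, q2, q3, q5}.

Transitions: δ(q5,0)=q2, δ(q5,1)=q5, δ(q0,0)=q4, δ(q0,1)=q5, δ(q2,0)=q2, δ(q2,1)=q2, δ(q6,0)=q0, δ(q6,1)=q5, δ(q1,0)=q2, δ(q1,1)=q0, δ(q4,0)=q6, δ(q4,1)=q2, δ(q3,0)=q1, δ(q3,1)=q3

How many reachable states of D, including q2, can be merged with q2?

States {q1,q3} cannot be reached from the start state, so discard them.
Initial partition by acceptance: {q2,q5} | {q0,q4,q6}.
The partition is now stable with 2 blocks: {q2,q5} | {q0,q4,q6}.
State q2 belongs to the block {q2,q5}, which has 2 states.

2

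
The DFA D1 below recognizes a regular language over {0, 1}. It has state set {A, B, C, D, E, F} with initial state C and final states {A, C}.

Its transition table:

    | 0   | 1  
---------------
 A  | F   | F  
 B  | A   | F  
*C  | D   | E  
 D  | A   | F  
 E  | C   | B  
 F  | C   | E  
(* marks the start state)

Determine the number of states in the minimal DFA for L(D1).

2

P0 = {A,C} | {B,D,E,F}.
Stable partition: {A,C} | {B,D,E,F} — 2 equivalence classes.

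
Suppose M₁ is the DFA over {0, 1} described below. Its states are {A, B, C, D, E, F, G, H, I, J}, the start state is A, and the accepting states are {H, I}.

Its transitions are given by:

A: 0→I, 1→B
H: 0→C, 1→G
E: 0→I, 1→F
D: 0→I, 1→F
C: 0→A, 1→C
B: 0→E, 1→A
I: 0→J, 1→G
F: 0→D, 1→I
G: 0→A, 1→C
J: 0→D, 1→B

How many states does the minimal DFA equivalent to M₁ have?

States {H} cannot be reached from the start state, so discard them.
P0 = {I} | {A,B,C,D,E,F,G,J}.
Refine {A,B,C,D,E,F,G,J} on symbol 0: members go to different blocks, giving {B,C,F,G,J} and {A,D,E}.
Refine {B,C,F,G,J} on symbol 1: members go to different blocks, giving {C,G,J} and {B} and {F}.
On input 1, block {C,G,J} splits into {C,G} and {J}.
Refine {A,D,E} on symbol 1: members go to different blocks, giving {D,E} and {A}.
The partition is now stable with 7 blocks: {I} | {C,G} | {D,E} | {B} | {F} | {J} | {A}.

7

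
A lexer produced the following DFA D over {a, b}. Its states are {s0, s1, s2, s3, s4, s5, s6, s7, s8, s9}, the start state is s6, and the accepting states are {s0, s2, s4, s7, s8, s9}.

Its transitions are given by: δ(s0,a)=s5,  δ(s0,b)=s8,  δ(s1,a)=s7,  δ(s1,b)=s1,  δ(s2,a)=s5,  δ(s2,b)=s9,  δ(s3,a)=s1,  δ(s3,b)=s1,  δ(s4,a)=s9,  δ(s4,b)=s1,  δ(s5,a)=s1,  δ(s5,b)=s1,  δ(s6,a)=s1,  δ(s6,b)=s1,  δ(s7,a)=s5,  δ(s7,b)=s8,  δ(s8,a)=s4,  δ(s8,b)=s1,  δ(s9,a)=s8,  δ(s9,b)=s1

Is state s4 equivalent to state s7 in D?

No

States {s0,s2,s3} cannot be reached from the start state, so discard them.
Start with accepting vs non-accepting: {s4,s7,s8,s9} | {s1,s5,s6}.
Split {s4,s7,s8,s9} by δ(·,a) → {s4,s8,s9} and {s7}.
On input a, block {s1,s5,s6} splits into {s5,s6} and {s1}.
Stable partition: {s4,s8,s9} | {s5,s6} | {s7} | {s1} — 4 equivalence classes.
s4 and s7 end up in different blocks, so they are distinguishable. For instance, the string 'a' is accepted from only s4.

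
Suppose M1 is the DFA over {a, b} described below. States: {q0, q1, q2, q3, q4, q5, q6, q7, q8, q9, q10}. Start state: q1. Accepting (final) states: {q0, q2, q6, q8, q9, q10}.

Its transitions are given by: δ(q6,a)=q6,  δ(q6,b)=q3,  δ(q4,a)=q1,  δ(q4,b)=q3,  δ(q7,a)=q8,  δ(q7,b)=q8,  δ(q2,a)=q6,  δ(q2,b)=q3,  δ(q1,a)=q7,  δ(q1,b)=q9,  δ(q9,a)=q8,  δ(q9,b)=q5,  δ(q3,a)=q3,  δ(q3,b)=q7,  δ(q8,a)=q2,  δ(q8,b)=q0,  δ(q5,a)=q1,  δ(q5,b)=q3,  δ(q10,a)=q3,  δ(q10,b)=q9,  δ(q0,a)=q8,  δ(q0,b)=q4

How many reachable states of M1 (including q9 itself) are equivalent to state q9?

First remove the unreachable states {q10}; 10 states remain.
P0 = {q0,q2,q6,q8,q9} | {q1,q3,q4,q5,q7}.
On input b, block {q0,q2,q6,q8,q9} splits into {q0,q2,q6,q9} and {q8}.
Refine {q0,q2,q6,q9} on symbol a: members go to different blocks, giving {q0,q9} and {q2,q6}.
On input a, block {q1,q3,q4,q5,q7} splits into {q1,q3,q4,q5} and {q7}.
Refine {q1,q3,q4,q5} on symbol a: members go to different blocks, giving {q3,q4,q5} and {q1}.
Split {q3,q4,q5} by δ(·,a) → {q4,q5} and {q3}.
The partition is now stable with 7 blocks: {q0,q9} | {q4,q5} | {q8} | {q2,q6} | {q7} | {q1} | {q3}.
The equivalence class containing q9 is {q0,q9}, of size 2.

2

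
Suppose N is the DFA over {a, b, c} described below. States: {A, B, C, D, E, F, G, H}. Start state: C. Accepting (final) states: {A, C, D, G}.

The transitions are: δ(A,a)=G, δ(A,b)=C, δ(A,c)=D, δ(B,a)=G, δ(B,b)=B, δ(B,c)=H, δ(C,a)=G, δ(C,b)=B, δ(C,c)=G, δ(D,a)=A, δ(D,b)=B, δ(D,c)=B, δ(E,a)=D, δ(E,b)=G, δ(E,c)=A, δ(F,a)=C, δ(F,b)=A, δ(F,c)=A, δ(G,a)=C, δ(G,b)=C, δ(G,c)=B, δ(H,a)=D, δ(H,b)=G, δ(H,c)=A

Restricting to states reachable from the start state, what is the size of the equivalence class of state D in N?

States {E,F} cannot be reached from the start state, so discard them.
Initial partition by acceptance: {A,C,D,G} | {B,H}.
Split {A,C,D,G} by δ(·,b) → {A,G} and {C,D}.
Split {A,G} by δ(·,a) → {A} and {G}.
On input a, block {B,H} splits into {B} and {H}.
Split {C,D} by δ(·,a) → {C} and {D}.
The partition is now stable with 6 blocks: {A} | {B} | {C} | {G} | {H} | {D}.
State D belongs to the block {D}, which has 1 states.

1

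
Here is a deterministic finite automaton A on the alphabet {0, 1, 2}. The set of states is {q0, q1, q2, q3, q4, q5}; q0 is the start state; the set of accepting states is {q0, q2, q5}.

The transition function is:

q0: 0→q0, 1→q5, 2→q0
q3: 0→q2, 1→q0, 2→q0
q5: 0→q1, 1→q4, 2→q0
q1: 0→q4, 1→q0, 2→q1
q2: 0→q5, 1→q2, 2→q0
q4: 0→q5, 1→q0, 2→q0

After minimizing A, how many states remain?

4

Reachable states from the start: {q0,q1,q4,q5}. Unreachable: {q2,q3} — drop them.
P0 = {q0,q5} | {q1,q4}.
Refine {q0,q5} on symbol 0: members go to different blocks, giving {q0} and {q5}.
On input 0, block {q1,q4} splits into {q1} and {q4}.
Stable partition: {q0} | {q1} | {q5} | {q4} — 4 equivalence classes.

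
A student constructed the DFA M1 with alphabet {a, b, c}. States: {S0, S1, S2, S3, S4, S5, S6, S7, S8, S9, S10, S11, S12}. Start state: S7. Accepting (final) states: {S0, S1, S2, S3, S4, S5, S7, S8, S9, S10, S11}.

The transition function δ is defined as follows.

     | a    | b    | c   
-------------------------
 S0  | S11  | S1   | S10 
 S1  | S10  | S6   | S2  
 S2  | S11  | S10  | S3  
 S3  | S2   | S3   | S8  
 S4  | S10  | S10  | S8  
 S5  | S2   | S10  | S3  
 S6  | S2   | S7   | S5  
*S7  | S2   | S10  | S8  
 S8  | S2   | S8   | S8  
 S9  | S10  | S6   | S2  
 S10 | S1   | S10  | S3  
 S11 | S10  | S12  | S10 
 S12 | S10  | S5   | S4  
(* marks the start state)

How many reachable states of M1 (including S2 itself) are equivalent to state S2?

2

Reachable states from the start: {S1,S2,S3,S4,S5,S6,S7,S8,S10,S11,S12}. Unreachable: {S0,S9} — drop them.
Start with accepting vs non-accepting: {S1,S2,S3,S4,S5,S7,S8,S10,S11} | {S6,S12}.
On input b, block {S1,S2,S3,S4,S5,S7,S8,S10,S11} splits into {S2,S3,S4,S5,S7,S8,S10} and {S1,S11}.
On input a, block {S2,S3,S4,S5,S7,S8,S10} splits into {S3,S4,S5,S7,S8} and {S2,S10}.
Split {S3,S4,S5,S7,S8} by δ(·,b) → {S4,S5,S7} and {S3,S8}.
Stable partition: {S4,S5,S7} | {S6,S12} | {S1,S11} | {S2,S10} | {S3,S8} — 5 equivalence classes.
The equivalence class containing S2 is {S2,S10}, of size 2.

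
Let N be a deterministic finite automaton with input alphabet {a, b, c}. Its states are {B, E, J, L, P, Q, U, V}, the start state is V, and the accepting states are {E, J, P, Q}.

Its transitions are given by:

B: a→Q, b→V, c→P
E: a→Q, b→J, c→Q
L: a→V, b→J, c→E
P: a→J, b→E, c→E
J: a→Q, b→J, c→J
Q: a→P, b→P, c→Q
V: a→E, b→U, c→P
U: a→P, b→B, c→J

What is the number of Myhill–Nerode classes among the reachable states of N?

First remove the unreachable states {L}; 7 states remain.
P0 = {E,J,P,Q} | {B,U,V}.
No further refinement is possible. Final partition (2 blocks): {E,J,P,Q} | {B,U,V}.

2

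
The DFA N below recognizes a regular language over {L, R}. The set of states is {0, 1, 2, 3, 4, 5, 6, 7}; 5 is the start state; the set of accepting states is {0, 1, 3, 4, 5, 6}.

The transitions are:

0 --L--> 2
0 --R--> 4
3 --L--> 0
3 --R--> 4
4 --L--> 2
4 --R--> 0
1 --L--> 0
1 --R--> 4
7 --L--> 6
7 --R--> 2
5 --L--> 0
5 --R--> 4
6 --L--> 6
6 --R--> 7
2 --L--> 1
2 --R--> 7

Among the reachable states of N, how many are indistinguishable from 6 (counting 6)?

First remove the unreachable states {3}; 7 states remain.
Initial partition by acceptance: {0,1,4,5,6} | {2,7}.
Refine {0,1,4,5,6} on symbol L: members go to different blocks, giving {1,5,6} and {0,4}.
Refine {1,5,6} on symbol L: members go to different blocks, giving {1,5} and {6}.
On input L, block {2,7} splits into {2} and {7}.
The partition is now stable with 5 blocks: {1,5} | {2} | {0,4} | {6} | {7}.
The equivalence class containing 6 is {6}, of size 1.

1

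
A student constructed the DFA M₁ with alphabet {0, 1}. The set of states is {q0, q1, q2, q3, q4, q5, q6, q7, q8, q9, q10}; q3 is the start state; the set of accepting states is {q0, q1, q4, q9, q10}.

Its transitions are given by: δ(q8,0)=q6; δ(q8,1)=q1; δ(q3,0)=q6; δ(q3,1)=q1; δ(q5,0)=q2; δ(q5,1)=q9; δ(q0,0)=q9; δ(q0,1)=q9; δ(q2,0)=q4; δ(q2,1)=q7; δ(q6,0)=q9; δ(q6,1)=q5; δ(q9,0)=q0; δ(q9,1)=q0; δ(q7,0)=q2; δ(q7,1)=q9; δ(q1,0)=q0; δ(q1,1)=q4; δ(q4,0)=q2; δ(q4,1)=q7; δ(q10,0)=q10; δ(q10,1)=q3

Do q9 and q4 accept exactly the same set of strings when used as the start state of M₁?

No

Reachable states from the start: {q0,q1,q2,q3,q4,q5,q6,q7,q9}. Unreachable: {q8,q10} — drop them.
Start with accepting vs non-accepting: {q0,q1,q4,q9} | {q2,q3,q5,q6,q7}.
Split {q0,q1,q4,q9} by δ(·,0) → {q0,q1,q9} and {q4}.
Split {q0,q1,q9} by δ(·,1) → {q0,q9} and {q1}.
Split {q2,q3,q5,q6,q7} by δ(·,0) → {q3,q5,q7} and {q2} and {q6}.
Split {q3,q5,q7} by δ(·,0) → {q5,q7} and {q3}.
The partition is now stable with 7 blocks: {q0,q9} | {q5,q7} | {q4} | {q1} | {q2} | {q6} | {q3}.
q9 and q4 end up in different blocks, so they are distinguishable. For instance, the string '0' is accepted from only q9.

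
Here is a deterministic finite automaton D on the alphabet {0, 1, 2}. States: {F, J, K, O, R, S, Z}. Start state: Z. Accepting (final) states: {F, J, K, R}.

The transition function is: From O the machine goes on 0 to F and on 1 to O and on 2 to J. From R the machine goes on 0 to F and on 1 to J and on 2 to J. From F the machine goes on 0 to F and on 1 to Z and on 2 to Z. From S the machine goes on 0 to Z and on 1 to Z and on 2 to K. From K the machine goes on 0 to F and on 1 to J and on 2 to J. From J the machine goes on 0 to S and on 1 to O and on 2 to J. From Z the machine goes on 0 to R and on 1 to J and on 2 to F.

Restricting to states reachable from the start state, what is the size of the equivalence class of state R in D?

2

All states are reachable from the start state.
Start with accepting vs non-accepting: {F,J,K,R} | {O,S,Z}.
On input 0, block {F,J,K,R} splits into {F,K,R} and {J}.
Split {F,K,R} by δ(·,1) → {K,R} and {F}.
On input 0, block {O,S,Z} splits into {Z} and {O} and {S}.
The partition is now stable with 6 blocks: {K,R} | {Z} | {J} | {F} | {O} | {S}.
State R belongs to the block {K,R}, which has 2 states.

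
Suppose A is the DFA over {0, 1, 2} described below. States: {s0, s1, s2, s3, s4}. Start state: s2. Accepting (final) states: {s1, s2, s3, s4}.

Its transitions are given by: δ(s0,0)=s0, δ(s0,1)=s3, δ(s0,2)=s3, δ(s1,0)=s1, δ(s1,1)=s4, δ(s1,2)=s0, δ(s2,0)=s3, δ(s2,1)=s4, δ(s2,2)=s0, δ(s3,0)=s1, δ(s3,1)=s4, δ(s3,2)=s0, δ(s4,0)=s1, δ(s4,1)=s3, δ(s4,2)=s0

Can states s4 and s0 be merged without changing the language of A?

No

All states are reachable from the start state.
P0 = {s1,s2,s3,s4} | {s0}.
The partition is now stable with 2 blocks: {s1,s2,s3,s4} | {s0}.
s4 and s0 end up in different blocks, so they are distinguishable. For instance, the string 'ε' is accepted from only s4.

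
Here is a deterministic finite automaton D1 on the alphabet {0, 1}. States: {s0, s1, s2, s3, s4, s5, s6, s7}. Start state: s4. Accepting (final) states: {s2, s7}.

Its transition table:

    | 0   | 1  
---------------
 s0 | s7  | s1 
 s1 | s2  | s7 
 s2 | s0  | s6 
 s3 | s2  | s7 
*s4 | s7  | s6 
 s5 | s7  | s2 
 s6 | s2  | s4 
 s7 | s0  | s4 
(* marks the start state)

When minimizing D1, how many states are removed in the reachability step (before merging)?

BFS from s4 reaches {s0, s1, s2, s4, s6, s7}; the 2 state(s) s3, s5 are never visited.

2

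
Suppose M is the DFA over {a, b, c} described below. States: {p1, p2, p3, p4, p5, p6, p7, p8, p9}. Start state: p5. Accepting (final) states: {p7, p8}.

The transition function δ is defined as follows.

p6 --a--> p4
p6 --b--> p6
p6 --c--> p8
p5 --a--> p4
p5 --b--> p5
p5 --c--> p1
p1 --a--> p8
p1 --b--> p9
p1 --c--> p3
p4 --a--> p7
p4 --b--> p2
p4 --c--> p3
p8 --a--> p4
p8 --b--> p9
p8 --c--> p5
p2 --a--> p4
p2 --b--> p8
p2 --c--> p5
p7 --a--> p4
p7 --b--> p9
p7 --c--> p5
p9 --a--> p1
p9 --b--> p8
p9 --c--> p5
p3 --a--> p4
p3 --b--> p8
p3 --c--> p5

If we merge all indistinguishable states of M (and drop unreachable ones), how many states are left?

4

Reachable states from the start: {p1,p2,p3,p4,p5,p7,p8,p9}. Unreachable: {p6} — drop them.
P0 = {p7,p8} | {p1,p2,p3,p4,p5,p9}.
On input a, block {p1,p2,p3,p4,p5,p9} splits into {p2,p3,p5,p9} and {p1,p4}.
Refine {p2,p3,p5,p9} on symbol b: members go to different blocks, giving {p2,p3,p9} and {p5}.
No further refinement is possible. Final partition (4 blocks): {p7,p8} | {p2,p3,p9} | {p1,p4} | {p5}.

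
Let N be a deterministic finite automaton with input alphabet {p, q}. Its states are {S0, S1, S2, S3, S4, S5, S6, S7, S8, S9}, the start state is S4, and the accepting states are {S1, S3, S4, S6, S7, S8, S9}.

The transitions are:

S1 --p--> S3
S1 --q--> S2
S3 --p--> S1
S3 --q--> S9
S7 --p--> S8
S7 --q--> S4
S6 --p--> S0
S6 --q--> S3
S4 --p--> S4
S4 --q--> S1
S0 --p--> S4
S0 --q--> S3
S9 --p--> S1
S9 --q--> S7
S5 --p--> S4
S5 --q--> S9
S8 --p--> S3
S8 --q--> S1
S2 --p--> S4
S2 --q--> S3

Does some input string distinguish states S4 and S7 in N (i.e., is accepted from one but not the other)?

Yes

States {S0,S5,S6} cannot be reached from the start state, so discard them.
Initial partition by acceptance: {S1,S3,S4,S7,S8,S9} | {S2}.
Split {S1,S3,S4,S7,S8,S9} by δ(·,q) → {S3,S4,S7,S8,S9} and {S1}.
Split {S3,S4,S7,S8,S9} by δ(·,p) → {S4,S7,S8} and {S3,S9}.
Split {S4,S7,S8} by δ(·,p) → {S4,S7} and {S8}.
On input p, block {S4,S7} splits into {S4} and {S7}.
Split {S3,S9} by δ(·,q) → {S3} and {S9}.
No further refinement is possible. Final partition (7 blocks): {S4} | {S2} | {S1} | {S3} | {S8} | {S7} | {S9}.
S4 and S7 end up in different blocks, so they are distinguishable. For instance, the string 'qq' is accepted from only S7.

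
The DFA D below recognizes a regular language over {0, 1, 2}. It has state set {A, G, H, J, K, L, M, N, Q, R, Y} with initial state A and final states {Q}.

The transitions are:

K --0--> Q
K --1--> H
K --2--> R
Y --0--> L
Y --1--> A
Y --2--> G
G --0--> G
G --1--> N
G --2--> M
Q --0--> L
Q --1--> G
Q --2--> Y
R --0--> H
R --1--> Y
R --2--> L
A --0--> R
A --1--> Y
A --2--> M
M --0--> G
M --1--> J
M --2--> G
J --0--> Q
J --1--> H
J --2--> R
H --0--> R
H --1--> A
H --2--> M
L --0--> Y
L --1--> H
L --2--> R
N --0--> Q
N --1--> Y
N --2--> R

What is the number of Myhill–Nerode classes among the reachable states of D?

5

Reachable states from the start: {A,G,H,J,L,M,N,Q,R,Y}. Unreachable: {K} — drop them.
Initial partition by acceptance: {Q} | {A,G,H,J,L,M,N,R,Y}.
Split {A,G,H,J,L,M,N,R,Y} by δ(·,0) → {A,G,H,L,M,R,Y} and {J,N}.
Refine {A,G,H,L,M,R,Y} on symbol 1: members go to different blocks, giving {A,H,L,R,Y} and {G,M}.
Split {A,H,L,R,Y} by δ(·,2) → {A,H,Y} and {L,R}.
Stable partition: {Q} | {A,H,Y} | {J,N} | {G,M} | {L,R} — 5 equivalence classes.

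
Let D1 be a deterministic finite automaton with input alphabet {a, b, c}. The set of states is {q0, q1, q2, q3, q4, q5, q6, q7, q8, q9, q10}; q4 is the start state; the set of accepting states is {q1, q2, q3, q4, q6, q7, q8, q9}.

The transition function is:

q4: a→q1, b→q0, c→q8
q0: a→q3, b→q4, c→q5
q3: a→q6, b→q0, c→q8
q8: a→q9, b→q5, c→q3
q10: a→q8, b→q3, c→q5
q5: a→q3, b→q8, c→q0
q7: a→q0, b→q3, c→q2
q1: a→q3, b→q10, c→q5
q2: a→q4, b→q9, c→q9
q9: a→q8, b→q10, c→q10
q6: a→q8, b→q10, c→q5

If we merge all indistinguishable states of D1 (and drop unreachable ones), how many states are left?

3

First remove the unreachable states {q2,q7}; 9 states remain.
Start with accepting vs non-accepting: {q1,q3,q4,q6,q8,q9} | {q0,q5,q10}.
Split {q1,q3,q4,q6,q8,q9} by δ(·,c) → {q1,q6,q9} and {q3,q4,q8}.
Stable partition: {q1,q6,q9} | {q0,q5,q10} | {q3,q4,q8} — 3 equivalence classes.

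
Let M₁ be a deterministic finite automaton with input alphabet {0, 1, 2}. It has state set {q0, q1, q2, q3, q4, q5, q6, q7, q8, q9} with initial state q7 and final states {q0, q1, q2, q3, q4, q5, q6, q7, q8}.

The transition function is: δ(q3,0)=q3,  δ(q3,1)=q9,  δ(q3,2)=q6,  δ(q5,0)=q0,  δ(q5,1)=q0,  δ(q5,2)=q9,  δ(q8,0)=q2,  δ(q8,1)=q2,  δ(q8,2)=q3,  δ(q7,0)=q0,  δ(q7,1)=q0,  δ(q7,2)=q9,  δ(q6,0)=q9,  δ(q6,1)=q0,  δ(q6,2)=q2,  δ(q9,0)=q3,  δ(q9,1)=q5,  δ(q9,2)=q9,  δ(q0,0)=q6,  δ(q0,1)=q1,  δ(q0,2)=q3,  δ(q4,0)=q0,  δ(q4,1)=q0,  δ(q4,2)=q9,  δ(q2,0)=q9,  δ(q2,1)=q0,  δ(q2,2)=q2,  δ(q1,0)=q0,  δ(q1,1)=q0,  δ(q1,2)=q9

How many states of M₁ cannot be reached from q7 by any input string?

Starting at q7 and following transitions, the reachable set is {q0, q1, q2, q3, q5, q6, q7, q9}. That leaves q4, q8 unreachable — 2 in total.

2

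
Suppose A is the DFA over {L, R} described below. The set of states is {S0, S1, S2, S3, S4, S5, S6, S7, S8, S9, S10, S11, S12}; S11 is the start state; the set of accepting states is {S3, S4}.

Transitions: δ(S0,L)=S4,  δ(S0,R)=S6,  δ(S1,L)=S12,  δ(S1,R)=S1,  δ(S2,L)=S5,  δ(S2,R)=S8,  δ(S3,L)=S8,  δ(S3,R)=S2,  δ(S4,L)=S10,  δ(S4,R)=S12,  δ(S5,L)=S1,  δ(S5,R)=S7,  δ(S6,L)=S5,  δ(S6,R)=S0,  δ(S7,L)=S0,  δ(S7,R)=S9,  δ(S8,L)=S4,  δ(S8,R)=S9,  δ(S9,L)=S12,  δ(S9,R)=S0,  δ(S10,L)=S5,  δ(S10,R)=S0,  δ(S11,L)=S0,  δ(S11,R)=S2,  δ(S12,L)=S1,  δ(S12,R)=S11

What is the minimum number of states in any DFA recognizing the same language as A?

States {S3} cannot be reached from the start state, so discard them.
P0 = {S4} | {S0,S1,S2,S5,S6,S7,S8,S9,S10,S11,S12}.
On input L, block {S0,S1,S2,S5,S6,S7,S8,S9,S10,S11,S12} splits into {S1,S2,S5,S6,S7,S9,S10,S11,S12} and {S0,S8}.
Refine {S1,S2,S5,S6,S7,S9,S10,S11,S12} on symbol L: members go to different blocks, giving {S1,S2,S5,S6,S9,S10,S12} and {S7,S11}.
Refine {S1,S2,S5,S6,S9,S10,S12} on symbol R: members go to different blocks, giving {S2,S6,S9,S10} and {S5,S12} and {S1}.
The partition is now stable with 6 blocks: {S4} | {S2,S6,S9,S10} | {S0,S8} | {S7,S11} | {S5,S12} | {S1}.

6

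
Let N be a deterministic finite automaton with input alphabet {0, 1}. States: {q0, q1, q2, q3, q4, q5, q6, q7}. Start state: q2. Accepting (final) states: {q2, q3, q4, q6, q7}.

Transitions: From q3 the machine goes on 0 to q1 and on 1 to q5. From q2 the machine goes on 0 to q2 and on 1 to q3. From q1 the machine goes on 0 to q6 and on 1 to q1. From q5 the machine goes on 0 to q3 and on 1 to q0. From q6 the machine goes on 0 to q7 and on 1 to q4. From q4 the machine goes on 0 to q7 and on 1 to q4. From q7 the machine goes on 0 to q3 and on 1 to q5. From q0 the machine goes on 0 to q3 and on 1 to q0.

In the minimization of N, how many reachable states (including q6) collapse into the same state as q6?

Initial partition by acceptance: {q2,q3,q4,q6,q7} | {q0,q1,q5}.
On input 0, block {q2,q3,q4,q6,q7} splits into {q2,q4,q6,q7} and {q3}.
Refine {q2,q4,q6,q7} on symbol 0: members go to different blocks, giving {q2,q4,q6} and {q7}.
On input 0, block {q2,q4,q6} splits into {q4,q6} and {q2}.
On input 0, block {q0,q1,q5} splits into {q0,q5} and {q1}.
No further refinement is possible. Final partition (6 blocks): {q4,q6} | {q0,q5} | {q3} | {q7} | {q2} | {q1}.
State q6 belongs to the block {q4,q6}, which has 2 states.

2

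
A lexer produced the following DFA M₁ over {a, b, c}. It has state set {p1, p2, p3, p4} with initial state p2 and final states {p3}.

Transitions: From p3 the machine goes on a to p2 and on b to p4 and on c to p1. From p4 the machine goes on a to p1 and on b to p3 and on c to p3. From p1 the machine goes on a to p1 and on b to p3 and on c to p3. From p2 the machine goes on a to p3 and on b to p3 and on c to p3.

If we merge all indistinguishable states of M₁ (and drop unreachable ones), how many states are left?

3

All states are reachable from the start state.
Initial partition by acceptance: {p3} | {p1,p2,p4}.
On input a, block {p1,p2,p4} splits into {p1,p4} and {p2}.
The partition is now stable with 3 blocks: {p3} | {p1,p4} | {p2}.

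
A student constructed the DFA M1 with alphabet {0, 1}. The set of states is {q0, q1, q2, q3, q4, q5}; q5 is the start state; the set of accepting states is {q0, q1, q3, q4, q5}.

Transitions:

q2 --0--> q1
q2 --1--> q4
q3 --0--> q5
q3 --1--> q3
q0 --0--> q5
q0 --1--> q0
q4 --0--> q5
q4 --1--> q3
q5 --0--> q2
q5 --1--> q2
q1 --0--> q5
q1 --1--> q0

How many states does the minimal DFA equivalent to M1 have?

Every state is reachable, so we keep all 6.
P0 = {q0,q1,q3,q4,q5} | {q2}.
Split {q0,q1,q3,q4,q5} by δ(·,0) → {q0,q1,q3,q4} and {q5}.
No further refinement is possible. Final partition (3 blocks): {q0,q1,q3,q4} | {q2} | {q5}.

3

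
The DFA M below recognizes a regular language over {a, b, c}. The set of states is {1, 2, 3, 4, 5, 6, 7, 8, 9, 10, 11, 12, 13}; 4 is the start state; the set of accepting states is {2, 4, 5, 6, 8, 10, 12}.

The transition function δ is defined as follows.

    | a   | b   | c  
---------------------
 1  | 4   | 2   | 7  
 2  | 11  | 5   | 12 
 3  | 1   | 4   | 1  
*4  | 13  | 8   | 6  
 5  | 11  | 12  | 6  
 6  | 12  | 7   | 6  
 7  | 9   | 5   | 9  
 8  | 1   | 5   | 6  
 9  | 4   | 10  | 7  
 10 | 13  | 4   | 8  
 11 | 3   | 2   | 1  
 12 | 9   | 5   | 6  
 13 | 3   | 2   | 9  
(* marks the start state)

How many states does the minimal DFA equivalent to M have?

7

Every state is reachable, so we keep all 13.
Start with accepting vs non-accepting: {2,4,5,6,8,10,12} | {1,3,7,9,11,13}.
Refine {2,4,5,6,8,10,12} on symbol a: members go to different blocks, giving {2,4,5,8,10,12} and {6}.
On input c, block {2,4,5,8,10,12} splits into {4,5,8,12} and {2,10}.
On input a, block {1,3,7,9,11,13} splits into {3,7,11,13} and {1,9}.
Refine {4,5,8,12} on symbol a: members go to different blocks, giving {4,5} and {8,12}.
Refine {3,7,11,13} on symbol a: members go to different blocks, giving {3,7} and {11,13}.
Stable partition: {4,5} | {3,7} | {6} | {2,10} | {1,9} | {8,12} | {11,13} — 7 equivalence classes.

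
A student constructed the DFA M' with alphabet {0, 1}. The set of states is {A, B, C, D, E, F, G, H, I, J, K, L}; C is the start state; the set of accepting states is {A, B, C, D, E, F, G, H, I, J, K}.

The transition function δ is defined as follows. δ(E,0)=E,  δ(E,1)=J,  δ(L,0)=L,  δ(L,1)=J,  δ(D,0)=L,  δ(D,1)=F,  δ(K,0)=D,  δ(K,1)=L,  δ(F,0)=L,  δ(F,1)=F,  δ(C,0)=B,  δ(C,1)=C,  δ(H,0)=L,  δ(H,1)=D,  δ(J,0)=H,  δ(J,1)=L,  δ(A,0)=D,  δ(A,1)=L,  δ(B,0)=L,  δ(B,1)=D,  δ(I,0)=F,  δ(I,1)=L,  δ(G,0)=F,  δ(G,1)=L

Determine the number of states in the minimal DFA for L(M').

First remove the unreachable states {A,E,G,I,K}; 7 states remain.
Initial partition by acceptance: {B,C,D,F,H,J} | {L}.
Refine {B,C,D,F,H,J} on symbol 0: members go to different blocks, giving {B,D,F,H} and {C,J}.
Refine {C,J} on symbol 1: members go to different blocks, giving {C} and {J}.
The partition is now stable with 4 blocks: {B,D,F,H} | {L} | {C} | {J}.

4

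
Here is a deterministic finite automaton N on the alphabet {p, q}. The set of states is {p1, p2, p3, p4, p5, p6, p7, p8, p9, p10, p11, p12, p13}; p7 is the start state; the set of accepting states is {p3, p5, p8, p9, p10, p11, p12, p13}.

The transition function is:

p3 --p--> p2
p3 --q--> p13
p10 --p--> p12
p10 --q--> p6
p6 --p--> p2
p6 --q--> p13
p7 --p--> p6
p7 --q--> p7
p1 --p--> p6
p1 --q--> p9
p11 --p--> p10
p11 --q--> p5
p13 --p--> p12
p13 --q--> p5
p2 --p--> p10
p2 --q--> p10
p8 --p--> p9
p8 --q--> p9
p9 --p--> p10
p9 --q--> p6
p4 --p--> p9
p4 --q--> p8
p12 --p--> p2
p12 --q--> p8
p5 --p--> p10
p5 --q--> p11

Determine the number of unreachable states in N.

No path from p7 leads to p1, p3, p4; the other 10 states are all reachable.

3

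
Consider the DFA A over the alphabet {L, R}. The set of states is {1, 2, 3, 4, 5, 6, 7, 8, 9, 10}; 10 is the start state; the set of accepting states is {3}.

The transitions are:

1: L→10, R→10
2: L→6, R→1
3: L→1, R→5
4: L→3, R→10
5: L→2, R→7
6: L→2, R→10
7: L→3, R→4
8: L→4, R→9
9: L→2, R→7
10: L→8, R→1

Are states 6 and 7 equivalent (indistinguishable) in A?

Every state is reachable, so we keep all 10.
Initial partition by acceptance: {3} | {1,2,4,5,6,7,8,9,10}.
Split {1,2,4,5,6,7,8,9,10} by δ(·,L) → {1,2,5,6,8,9,10} and {4,7}.
Refine {1,2,5,6,8,9,10} on symbol L: members go to different blocks, giving {1,2,5,6,9,10} and {8}.
Refine {1,2,5,6,9,10} on symbol L: members go to different blocks, giving {1,2,5,6,9} and {10}.
Split {1,2,5,6,9} by δ(·,L) → {2,5,6,9} and {1}.
Split {2,5,6,9} by δ(·,R) → {5,9} and {2} and {6}.
Split {4,7} by δ(·,R) → {4} and {7}.
No further refinement is possible. Final partition (9 blocks): {3} | {5,9} | {4} | {8} | {10} | {1} | {2} | {6} | {7}.
6 and 7 end up in different blocks, so they are distinguishable. For instance, the string 'L' is accepted from only 7.

No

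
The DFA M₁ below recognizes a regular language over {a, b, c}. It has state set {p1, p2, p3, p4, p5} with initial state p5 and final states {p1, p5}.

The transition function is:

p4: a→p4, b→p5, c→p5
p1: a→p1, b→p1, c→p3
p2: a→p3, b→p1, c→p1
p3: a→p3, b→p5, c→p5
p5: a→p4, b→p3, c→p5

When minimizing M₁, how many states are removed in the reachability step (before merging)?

Starting at p5 and following transitions, the reachable set is {p3, p4, p5}. That leaves p1, p2 unreachable — 2 in total.

2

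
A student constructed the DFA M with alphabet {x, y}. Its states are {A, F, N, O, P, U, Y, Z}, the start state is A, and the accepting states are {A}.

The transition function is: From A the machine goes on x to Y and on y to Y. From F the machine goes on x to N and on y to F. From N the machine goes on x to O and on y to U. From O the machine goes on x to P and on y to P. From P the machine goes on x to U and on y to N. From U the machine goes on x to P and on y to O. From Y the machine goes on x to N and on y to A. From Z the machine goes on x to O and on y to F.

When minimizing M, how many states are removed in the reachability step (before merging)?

2

No path from A leads to F, Z; the other 6 states are all reachable.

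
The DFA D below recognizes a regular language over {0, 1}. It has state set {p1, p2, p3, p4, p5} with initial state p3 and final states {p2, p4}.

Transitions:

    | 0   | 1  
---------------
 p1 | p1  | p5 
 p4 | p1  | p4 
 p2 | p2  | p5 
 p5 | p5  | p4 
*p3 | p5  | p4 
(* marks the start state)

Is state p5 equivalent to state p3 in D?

Reachable states from the start: {p1,p3,p4,p5}. Unreachable: {p2} — drop them.
Initial partition by acceptance: {p4} | {p1,p3,p5}.
On input 1, block {p1,p3,p5} splits into {p3,p5} and {p1}.
No further refinement is possible. Final partition (3 blocks): {p4} | {p3,p5} | {p1}.
p5 and p3 lie in the same block of the stable partition, so they are equivalent — no string distinguishes them.

Yes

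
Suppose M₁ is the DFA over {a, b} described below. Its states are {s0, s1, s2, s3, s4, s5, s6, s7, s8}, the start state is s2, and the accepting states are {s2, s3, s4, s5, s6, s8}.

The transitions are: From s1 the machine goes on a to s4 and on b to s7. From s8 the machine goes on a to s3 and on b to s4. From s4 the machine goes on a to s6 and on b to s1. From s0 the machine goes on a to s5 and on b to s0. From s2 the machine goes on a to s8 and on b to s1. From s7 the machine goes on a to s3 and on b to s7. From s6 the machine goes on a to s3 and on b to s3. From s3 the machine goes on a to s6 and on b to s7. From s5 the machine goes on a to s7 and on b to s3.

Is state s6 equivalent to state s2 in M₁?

No

First remove the unreachable states {s0,s5}; 7 states remain.
P0 = {s2,s3,s4,s6,s8} | {s1,s7}.
Split {s2,s3,s4,s6,s8} by δ(·,b) → {s2,s3,s4} and {s6,s8}.
Stable partition: {s2,s3,s4} | {s1,s7} | {s6,s8} — 3 equivalence classes.
s6 and s2 end up in different blocks, so they are distinguishable. For instance, the string 'b' is accepted from only s6.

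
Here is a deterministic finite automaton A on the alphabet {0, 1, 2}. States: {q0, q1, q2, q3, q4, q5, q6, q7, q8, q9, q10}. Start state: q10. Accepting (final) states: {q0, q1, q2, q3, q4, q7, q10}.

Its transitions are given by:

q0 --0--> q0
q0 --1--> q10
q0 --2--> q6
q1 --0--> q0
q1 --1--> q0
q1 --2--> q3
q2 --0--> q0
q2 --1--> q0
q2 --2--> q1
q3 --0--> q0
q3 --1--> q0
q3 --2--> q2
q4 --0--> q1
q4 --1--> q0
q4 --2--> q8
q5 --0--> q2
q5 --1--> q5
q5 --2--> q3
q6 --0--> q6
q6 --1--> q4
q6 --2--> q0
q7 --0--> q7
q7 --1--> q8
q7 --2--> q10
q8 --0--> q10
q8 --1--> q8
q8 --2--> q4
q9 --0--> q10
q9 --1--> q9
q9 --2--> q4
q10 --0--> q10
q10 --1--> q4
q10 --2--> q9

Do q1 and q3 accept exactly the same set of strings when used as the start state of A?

Yes

First remove the unreachable states {q5,q7}; 9 states remain.
Initial partition by acceptance: {q0,q1,q2,q3,q4,q10} | {q6,q8,q9}.
Split {q0,q1,q2,q3,q4,q10} by δ(·,2) → {q0,q4,q10} and {q1,q2,q3}.
On input 0, block {q0,q4,q10} splits into {q0,q10} and {q4}.
Refine {q0,q10} on symbol 1: members go to different blocks, giving {q0} and {q10}.
On input 0, block {q6,q8,q9} splits into {q8,q9} and {q6}.
Stable partition: {q0} | {q8,q9} | {q1,q2,q3} | {q4} | {q10} | {q6} — 6 equivalence classes.
q1 and q3 lie in the same block of the stable partition, so they are equivalent — no string distinguishes them.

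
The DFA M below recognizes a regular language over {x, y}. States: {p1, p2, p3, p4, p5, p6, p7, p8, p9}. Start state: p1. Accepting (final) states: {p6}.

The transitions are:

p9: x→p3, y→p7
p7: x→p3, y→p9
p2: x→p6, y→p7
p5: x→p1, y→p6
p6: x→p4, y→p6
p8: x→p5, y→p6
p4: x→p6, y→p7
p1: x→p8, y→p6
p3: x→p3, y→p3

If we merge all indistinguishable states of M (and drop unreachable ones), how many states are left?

Reachable states from the start: {p1,p3,p4,p5,p6,p7,p8,p9}. Unreachable: {p2} — drop them.
Initial partition by acceptance: {p6} | {p1,p3,p4,p5,p7,p8,p9}.
Split {p1,p3,p4,p5,p7,p8,p9} by δ(·,x) → {p1,p3,p5,p7,p8,p9} and {p4}.
Refine {p1,p3,p5,p7,p8,p9} on symbol y: members go to different blocks, giving {p1,p5,p8} and {p3,p7,p9}.
The partition is now stable with 4 blocks: {p6} | {p1,p5,p8} | {p4} | {p3,p7,p9}.

4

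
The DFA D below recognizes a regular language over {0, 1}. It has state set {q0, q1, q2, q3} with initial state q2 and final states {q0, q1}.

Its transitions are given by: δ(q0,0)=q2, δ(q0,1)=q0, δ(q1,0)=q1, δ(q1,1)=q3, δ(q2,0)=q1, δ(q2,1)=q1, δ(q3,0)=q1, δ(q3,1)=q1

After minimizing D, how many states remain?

Reachable states from the start: {q1,q2,q3}. Unreachable: {q0} — drop them.
Initial partition by acceptance: {q1} | {q2,q3}.
Stable partition: {q1} | {q2,q3} — 2 equivalence classes.

2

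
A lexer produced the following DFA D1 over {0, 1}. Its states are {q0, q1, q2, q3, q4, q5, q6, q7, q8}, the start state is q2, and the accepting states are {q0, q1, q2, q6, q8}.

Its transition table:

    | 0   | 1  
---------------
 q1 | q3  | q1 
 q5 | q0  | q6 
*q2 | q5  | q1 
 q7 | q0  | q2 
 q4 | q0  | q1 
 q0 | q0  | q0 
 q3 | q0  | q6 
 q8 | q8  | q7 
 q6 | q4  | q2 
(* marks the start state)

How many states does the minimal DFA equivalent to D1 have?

States {q7,q8} cannot be reached from the start state, so discard them.
Start with accepting vs non-accepting: {q0,q1,q2,q6} | {q3,q4,q5}.
On input 0, block {q0,q1,q2,q6} splits into {q1,q2,q6} and {q0}.
Stable partition: {q1,q2,q6} | {q3,q4,q5} | {q0} — 3 equivalence classes.

3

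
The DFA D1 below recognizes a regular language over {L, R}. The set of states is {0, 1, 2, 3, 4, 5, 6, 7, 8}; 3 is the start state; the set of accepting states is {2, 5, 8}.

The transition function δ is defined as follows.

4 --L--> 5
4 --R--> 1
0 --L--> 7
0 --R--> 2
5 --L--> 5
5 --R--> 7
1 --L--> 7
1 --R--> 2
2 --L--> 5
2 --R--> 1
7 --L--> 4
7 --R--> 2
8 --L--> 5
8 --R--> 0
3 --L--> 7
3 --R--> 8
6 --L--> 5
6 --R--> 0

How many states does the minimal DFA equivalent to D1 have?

5

Reachable states from the start: {0,1,2,3,4,5,7,8}. Unreachable: {6} — drop them.
P0 = {2,5,8} | {0,1,3,4,7}.
Split {0,1,3,4,7} by δ(·,L) → {0,1,3,7} and {4}.
Split {0,1,3,7} by δ(·,L) → {0,1,3} and {7}.
Split {2,5,8} by δ(·,R) → {2,8} and {5}.
Stable partition: {2,8} | {0,1,3} | {4} | {7} | {5} — 5 equivalence classes.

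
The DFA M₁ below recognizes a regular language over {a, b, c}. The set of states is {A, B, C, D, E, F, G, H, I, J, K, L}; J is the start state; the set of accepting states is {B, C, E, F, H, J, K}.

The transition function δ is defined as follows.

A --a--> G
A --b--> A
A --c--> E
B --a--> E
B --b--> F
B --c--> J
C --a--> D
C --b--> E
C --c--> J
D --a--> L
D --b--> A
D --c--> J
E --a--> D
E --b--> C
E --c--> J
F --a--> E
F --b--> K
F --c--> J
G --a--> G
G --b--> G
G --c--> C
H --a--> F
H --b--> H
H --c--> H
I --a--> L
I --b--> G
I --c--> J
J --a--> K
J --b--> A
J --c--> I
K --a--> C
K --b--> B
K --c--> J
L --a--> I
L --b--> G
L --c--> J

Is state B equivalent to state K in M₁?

Yes

States {H} cannot be reached from the start state, so discard them.
P0 = {B,C,E,F,J,K} | {A,D,G,I,L}.
Refine {B,C,E,F,J,K} on symbol a: members go to different blocks, giving {B,F,J,K} and {C,E}.
On input a, block {B,F,J,K} splits into {B,F,K} and {J}.
Refine {A,D,G,I,L} on symbol c: members go to different blocks, giving {D,I,L} and {A,G}.
No further refinement is possible. Final partition (5 blocks): {B,F,K} | {D,I,L} | {C,E} | {J} | {A,G}.
B and K lie in the same block of the stable partition, so they are equivalent — no string distinguishes them.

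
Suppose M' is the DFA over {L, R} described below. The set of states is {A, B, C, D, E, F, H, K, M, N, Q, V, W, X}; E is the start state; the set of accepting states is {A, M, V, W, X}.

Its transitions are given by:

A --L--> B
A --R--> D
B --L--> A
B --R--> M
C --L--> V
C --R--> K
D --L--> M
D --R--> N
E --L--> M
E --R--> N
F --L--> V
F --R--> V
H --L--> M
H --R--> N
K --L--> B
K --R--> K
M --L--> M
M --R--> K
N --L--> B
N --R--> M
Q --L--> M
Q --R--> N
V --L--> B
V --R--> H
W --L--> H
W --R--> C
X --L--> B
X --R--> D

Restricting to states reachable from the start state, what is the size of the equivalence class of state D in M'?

First remove the unreachable states {C,F,H,Q,V,W,X}; 7 states remain.
Start with accepting vs non-accepting: {A,M} | {B,D,E,K,N}.
On input L, block {A,M} splits into {A} and {M}.
On input L, block {B,D,E,K,N} splits into {K,N} and {D,E} and {B}.
Split {K,N} by δ(·,R) → {N} and {K}.
Stable partition: {A} | {N} | {M} | {D,E} | {B} | {K} — 6 equivalence classes.
The equivalence class containing D is {D,E}, of size 2.

2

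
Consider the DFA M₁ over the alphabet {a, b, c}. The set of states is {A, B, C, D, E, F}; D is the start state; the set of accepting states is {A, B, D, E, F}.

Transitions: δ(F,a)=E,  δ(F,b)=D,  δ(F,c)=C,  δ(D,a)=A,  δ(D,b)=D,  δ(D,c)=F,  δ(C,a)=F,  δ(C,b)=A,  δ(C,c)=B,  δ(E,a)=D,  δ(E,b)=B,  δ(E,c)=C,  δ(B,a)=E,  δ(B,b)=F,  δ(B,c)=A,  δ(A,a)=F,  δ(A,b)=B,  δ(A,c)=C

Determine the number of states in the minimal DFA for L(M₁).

All states are reachable from the start state.
Start with accepting vs non-accepting: {A,B,D,E,F} | {C}.
Refine {A,B,D,E,F} on symbol c: members go to different blocks, giving {A,E,F} and {B,D}.
Refine {A,E,F} on symbol a: members go to different blocks, giving {A,F} and {E}.
Refine {A,F} on symbol a: members go to different blocks, giving {A} and {F}.
Split {B,D} by δ(·,a) → {B} and {D}.
Stable partition: {A} | {C} | {B} | {E} | {F} | {D} — 6 equivalence classes.

6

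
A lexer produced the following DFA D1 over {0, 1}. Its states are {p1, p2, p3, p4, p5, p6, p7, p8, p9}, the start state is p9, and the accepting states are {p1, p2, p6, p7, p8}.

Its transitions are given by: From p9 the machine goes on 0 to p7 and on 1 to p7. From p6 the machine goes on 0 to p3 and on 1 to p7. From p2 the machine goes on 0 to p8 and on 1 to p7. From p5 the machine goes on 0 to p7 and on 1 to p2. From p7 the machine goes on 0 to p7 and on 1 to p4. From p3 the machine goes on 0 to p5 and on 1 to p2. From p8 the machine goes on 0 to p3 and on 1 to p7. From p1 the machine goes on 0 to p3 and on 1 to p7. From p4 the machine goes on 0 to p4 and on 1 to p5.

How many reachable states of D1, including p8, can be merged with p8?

Reachable states from the start: {p2,p3,p4,p5,p7,p8,p9}. Unreachable: {p1,p6} — drop them.
P0 = {p2,p7,p8} | {p3,p4,p5,p9}.
Split {p2,p7,p8} by δ(·,0) → {p2,p7} and {p8}.
Refine {p2,p7} on symbol 0: members go to different blocks, giving {p2} and {p7}.
On input 0, block {p3,p4,p5,p9} splits into {p3,p4} and {p5,p9}.
On input 0, block {p3,p4} splits into {p3} and {p4}.
Refine {p5,p9} on symbol 1: members go to different blocks, giving {p5} and {p9}.
Stable partition: {p2} | {p3} | {p8} | {p7} | {p5} | {p4} | {p9} — 7 equivalence classes.
State p8 belongs to the block {p8}, which has 1 states.

1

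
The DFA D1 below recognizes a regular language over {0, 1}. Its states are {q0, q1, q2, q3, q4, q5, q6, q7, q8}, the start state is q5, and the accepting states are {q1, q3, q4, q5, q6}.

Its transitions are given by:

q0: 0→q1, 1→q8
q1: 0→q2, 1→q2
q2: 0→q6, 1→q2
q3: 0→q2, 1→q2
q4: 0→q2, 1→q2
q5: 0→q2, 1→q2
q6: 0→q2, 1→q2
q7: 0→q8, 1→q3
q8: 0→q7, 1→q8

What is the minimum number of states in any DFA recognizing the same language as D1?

2

States {q0,q1,q3,q4,q7,q8} cannot be reached from the start state, so discard them.
Initial partition by acceptance: {q5,q6} | {q2}.
Stable partition: {q5,q6} | {q2} — 2 equivalence classes.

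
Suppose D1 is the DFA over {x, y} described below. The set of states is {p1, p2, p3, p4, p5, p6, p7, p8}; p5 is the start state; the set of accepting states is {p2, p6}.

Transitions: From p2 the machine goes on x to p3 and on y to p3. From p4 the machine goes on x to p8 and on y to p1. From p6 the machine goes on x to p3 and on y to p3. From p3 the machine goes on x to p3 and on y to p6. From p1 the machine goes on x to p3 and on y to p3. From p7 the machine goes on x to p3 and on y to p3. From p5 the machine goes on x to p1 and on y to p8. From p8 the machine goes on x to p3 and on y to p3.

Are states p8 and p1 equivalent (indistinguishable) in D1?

Yes

First remove the unreachable states {p2,p4,p7}; 5 states remain.
Start with accepting vs non-accepting: {p6} | {p1,p3,p5,p8}.
On input y, block {p1,p3,p5,p8} splits into {p1,p5,p8} and {p3}.
Split {p1,p5,p8} by δ(·,x) → {p1,p8} and {p5}.
The partition is now stable with 4 blocks: {p6} | {p1,p8} | {p3} | {p5}.
p8 and p1 lie in the same block of the stable partition, so they are equivalent — no string distinguishes them.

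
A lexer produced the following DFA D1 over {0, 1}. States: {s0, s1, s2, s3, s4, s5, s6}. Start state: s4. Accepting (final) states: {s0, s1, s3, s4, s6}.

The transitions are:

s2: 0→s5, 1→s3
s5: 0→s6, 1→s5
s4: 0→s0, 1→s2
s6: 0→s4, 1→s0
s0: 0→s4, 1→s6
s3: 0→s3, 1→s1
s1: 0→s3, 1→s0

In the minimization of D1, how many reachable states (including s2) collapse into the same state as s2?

Every state is reachable, so we keep all 7.
P0 = {s0,s1,s3,s4,s6} | {s2,s5}.
On input 1, block {s0,s1,s3,s4,s6} splits into {s0,s1,s3,s6} and {s4}.
Split {s0,s1,s3,s6} by δ(·,0) → {s0,s6} and {s1,s3}.
Split {s2,s5} by δ(·,0) → {s2} and {s5}.
Split {s1,s3} by δ(·,1) → {s1} and {s3}.
The partition is now stable with 6 blocks: {s0,s6} | {s2} | {s4} | {s1} | {s5} | {s3}.
The equivalence class containing s2 is {s2}, of size 1.

1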